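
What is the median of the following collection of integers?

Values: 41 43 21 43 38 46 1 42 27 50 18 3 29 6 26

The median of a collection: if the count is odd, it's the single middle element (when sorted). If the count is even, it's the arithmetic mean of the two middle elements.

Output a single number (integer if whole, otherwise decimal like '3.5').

Answer: 29

Derivation:
Step 1: insert 41 -> lo=[41] (size 1, max 41) hi=[] (size 0) -> median=41
Step 2: insert 43 -> lo=[41] (size 1, max 41) hi=[43] (size 1, min 43) -> median=42
Step 3: insert 21 -> lo=[21, 41] (size 2, max 41) hi=[43] (size 1, min 43) -> median=41
Step 4: insert 43 -> lo=[21, 41] (size 2, max 41) hi=[43, 43] (size 2, min 43) -> median=42
Step 5: insert 38 -> lo=[21, 38, 41] (size 3, max 41) hi=[43, 43] (size 2, min 43) -> median=41
Step 6: insert 46 -> lo=[21, 38, 41] (size 3, max 41) hi=[43, 43, 46] (size 3, min 43) -> median=42
Step 7: insert 1 -> lo=[1, 21, 38, 41] (size 4, max 41) hi=[43, 43, 46] (size 3, min 43) -> median=41
Step 8: insert 42 -> lo=[1, 21, 38, 41] (size 4, max 41) hi=[42, 43, 43, 46] (size 4, min 42) -> median=41.5
Step 9: insert 27 -> lo=[1, 21, 27, 38, 41] (size 5, max 41) hi=[42, 43, 43, 46] (size 4, min 42) -> median=41
Step 10: insert 50 -> lo=[1, 21, 27, 38, 41] (size 5, max 41) hi=[42, 43, 43, 46, 50] (size 5, min 42) -> median=41.5
Step 11: insert 18 -> lo=[1, 18, 21, 27, 38, 41] (size 6, max 41) hi=[42, 43, 43, 46, 50] (size 5, min 42) -> median=41
Step 12: insert 3 -> lo=[1, 3, 18, 21, 27, 38] (size 6, max 38) hi=[41, 42, 43, 43, 46, 50] (size 6, min 41) -> median=39.5
Step 13: insert 29 -> lo=[1, 3, 18, 21, 27, 29, 38] (size 7, max 38) hi=[41, 42, 43, 43, 46, 50] (size 6, min 41) -> median=38
Step 14: insert 6 -> lo=[1, 3, 6, 18, 21, 27, 29] (size 7, max 29) hi=[38, 41, 42, 43, 43, 46, 50] (size 7, min 38) -> median=33.5
Step 15: insert 26 -> lo=[1, 3, 6, 18, 21, 26, 27, 29] (size 8, max 29) hi=[38, 41, 42, 43, 43, 46, 50] (size 7, min 38) -> median=29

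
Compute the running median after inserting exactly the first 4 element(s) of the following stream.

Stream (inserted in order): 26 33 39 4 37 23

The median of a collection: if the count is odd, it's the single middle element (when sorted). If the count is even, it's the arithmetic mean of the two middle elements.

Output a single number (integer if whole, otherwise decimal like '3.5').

Answer: 29.5

Derivation:
Step 1: insert 26 -> lo=[26] (size 1, max 26) hi=[] (size 0) -> median=26
Step 2: insert 33 -> lo=[26] (size 1, max 26) hi=[33] (size 1, min 33) -> median=29.5
Step 3: insert 39 -> lo=[26, 33] (size 2, max 33) hi=[39] (size 1, min 39) -> median=33
Step 4: insert 4 -> lo=[4, 26] (size 2, max 26) hi=[33, 39] (size 2, min 33) -> median=29.5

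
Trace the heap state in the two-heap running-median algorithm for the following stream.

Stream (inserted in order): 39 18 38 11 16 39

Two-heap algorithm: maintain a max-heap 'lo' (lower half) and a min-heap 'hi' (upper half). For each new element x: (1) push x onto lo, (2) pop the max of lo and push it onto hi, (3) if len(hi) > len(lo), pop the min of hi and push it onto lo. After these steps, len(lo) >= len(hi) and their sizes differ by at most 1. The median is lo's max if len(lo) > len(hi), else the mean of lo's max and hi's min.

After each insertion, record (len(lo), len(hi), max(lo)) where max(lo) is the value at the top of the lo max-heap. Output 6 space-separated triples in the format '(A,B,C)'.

Answer: (1,0,39) (1,1,18) (2,1,38) (2,2,18) (3,2,18) (3,3,18)

Derivation:
Step 1: insert 39 -> lo=[39] hi=[] -> (len(lo)=1, len(hi)=0, max(lo)=39)
Step 2: insert 18 -> lo=[18] hi=[39] -> (len(lo)=1, len(hi)=1, max(lo)=18)
Step 3: insert 38 -> lo=[18, 38] hi=[39] -> (len(lo)=2, len(hi)=1, max(lo)=38)
Step 4: insert 11 -> lo=[11, 18] hi=[38, 39] -> (len(lo)=2, len(hi)=2, max(lo)=18)
Step 5: insert 16 -> lo=[11, 16, 18] hi=[38, 39] -> (len(lo)=3, len(hi)=2, max(lo)=18)
Step 6: insert 39 -> lo=[11, 16, 18] hi=[38, 39, 39] -> (len(lo)=3, len(hi)=3, max(lo)=18)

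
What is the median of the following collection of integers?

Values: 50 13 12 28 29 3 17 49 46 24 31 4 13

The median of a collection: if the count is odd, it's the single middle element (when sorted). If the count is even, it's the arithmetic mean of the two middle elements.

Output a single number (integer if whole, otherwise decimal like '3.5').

Answer: 24

Derivation:
Step 1: insert 50 -> lo=[50] (size 1, max 50) hi=[] (size 0) -> median=50
Step 2: insert 13 -> lo=[13] (size 1, max 13) hi=[50] (size 1, min 50) -> median=31.5
Step 3: insert 12 -> lo=[12, 13] (size 2, max 13) hi=[50] (size 1, min 50) -> median=13
Step 4: insert 28 -> lo=[12, 13] (size 2, max 13) hi=[28, 50] (size 2, min 28) -> median=20.5
Step 5: insert 29 -> lo=[12, 13, 28] (size 3, max 28) hi=[29, 50] (size 2, min 29) -> median=28
Step 6: insert 3 -> lo=[3, 12, 13] (size 3, max 13) hi=[28, 29, 50] (size 3, min 28) -> median=20.5
Step 7: insert 17 -> lo=[3, 12, 13, 17] (size 4, max 17) hi=[28, 29, 50] (size 3, min 28) -> median=17
Step 8: insert 49 -> lo=[3, 12, 13, 17] (size 4, max 17) hi=[28, 29, 49, 50] (size 4, min 28) -> median=22.5
Step 9: insert 46 -> lo=[3, 12, 13, 17, 28] (size 5, max 28) hi=[29, 46, 49, 50] (size 4, min 29) -> median=28
Step 10: insert 24 -> lo=[3, 12, 13, 17, 24] (size 5, max 24) hi=[28, 29, 46, 49, 50] (size 5, min 28) -> median=26
Step 11: insert 31 -> lo=[3, 12, 13, 17, 24, 28] (size 6, max 28) hi=[29, 31, 46, 49, 50] (size 5, min 29) -> median=28
Step 12: insert 4 -> lo=[3, 4, 12, 13, 17, 24] (size 6, max 24) hi=[28, 29, 31, 46, 49, 50] (size 6, min 28) -> median=26
Step 13: insert 13 -> lo=[3, 4, 12, 13, 13, 17, 24] (size 7, max 24) hi=[28, 29, 31, 46, 49, 50] (size 6, min 28) -> median=24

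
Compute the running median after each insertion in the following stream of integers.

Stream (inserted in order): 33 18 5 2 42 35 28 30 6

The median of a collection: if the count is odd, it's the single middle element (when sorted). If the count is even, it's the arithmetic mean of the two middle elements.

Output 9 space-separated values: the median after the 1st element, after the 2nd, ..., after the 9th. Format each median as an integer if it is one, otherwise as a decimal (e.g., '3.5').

Step 1: insert 33 -> lo=[33] (size 1, max 33) hi=[] (size 0) -> median=33
Step 2: insert 18 -> lo=[18] (size 1, max 18) hi=[33] (size 1, min 33) -> median=25.5
Step 3: insert 5 -> lo=[5, 18] (size 2, max 18) hi=[33] (size 1, min 33) -> median=18
Step 4: insert 2 -> lo=[2, 5] (size 2, max 5) hi=[18, 33] (size 2, min 18) -> median=11.5
Step 5: insert 42 -> lo=[2, 5, 18] (size 3, max 18) hi=[33, 42] (size 2, min 33) -> median=18
Step 6: insert 35 -> lo=[2, 5, 18] (size 3, max 18) hi=[33, 35, 42] (size 3, min 33) -> median=25.5
Step 7: insert 28 -> lo=[2, 5, 18, 28] (size 4, max 28) hi=[33, 35, 42] (size 3, min 33) -> median=28
Step 8: insert 30 -> lo=[2, 5, 18, 28] (size 4, max 28) hi=[30, 33, 35, 42] (size 4, min 30) -> median=29
Step 9: insert 6 -> lo=[2, 5, 6, 18, 28] (size 5, max 28) hi=[30, 33, 35, 42] (size 4, min 30) -> median=28

Answer: 33 25.5 18 11.5 18 25.5 28 29 28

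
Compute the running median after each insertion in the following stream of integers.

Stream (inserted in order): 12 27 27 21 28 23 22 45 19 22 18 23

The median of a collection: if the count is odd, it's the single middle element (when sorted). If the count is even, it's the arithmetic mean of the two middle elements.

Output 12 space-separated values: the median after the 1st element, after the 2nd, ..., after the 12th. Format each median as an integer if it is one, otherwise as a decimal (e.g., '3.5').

Step 1: insert 12 -> lo=[12] (size 1, max 12) hi=[] (size 0) -> median=12
Step 2: insert 27 -> lo=[12] (size 1, max 12) hi=[27] (size 1, min 27) -> median=19.5
Step 3: insert 27 -> lo=[12, 27] (size 2, max 27) hi=[27] (size 1, min 27) -> median=27
Step 4: insert 21 -> lo=[12, 21] (size 2, max 21) hi=[27, 27] (size 2, min 27) -> median=24
Step 5: insert 28 -> lo=[12, 21, 27] (size 3, max 27) hi=[27, 28] (size 2, min 27) -> median=27
Step 6: insert 23 -> lo=[12, 21, 23] (size 3, max 23) hi=[27, 27, 28] (size 3, min 27) -> median=25
Step 7: insert 22 -> lo=[12, 21, 22, 23] (size 4, max 23) hi=[27, 27, 28] (size 3, min 27) -> median=23
Step 8: insert 45 -> lo=[12, 21, 22, 23] (size 4, max 23) hi=[27, 27, 28, 45] (size 4, min 27) -> median=25
Step 9: insert 19 -> lo=[12, 19, 21, 22, 23] (size 5, max 23) hi=[27, 27, 28, 45] (size 4, min 27) -> median=23
Step 10: insert 22 -> lo=[12, 19, 21, 22, 22] (size 5, max 22) hi=[23, 27, 27, 28, 45] (size 5, min 23) -> median=22.5
Step 11: insert 18 -> lo=[12, 18, 19, 21, 22, 22] (size 6, max 22) hi=[23, 27, 27, 28, 45] (size 5, min 23) -> median=22
Step 12: insert 23 -> lo=[12, 18, 19, 21, 22, 22] (size 6, max 22) hi=[23, 23, 27, 27, 28, 45] (size 6, min 23) -> median=22.5

Answer: 12 19.5 27 24 27 25 23 25 23 22.5 22 22.5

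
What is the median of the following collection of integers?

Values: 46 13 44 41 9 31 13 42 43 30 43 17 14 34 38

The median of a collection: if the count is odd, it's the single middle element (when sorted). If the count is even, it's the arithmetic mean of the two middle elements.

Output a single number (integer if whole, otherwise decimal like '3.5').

Answer: 34

Derivation:
Step 1: insert 46 -> lo=[46] (size 1, max 46) hi=[] (size 0) -> median=46
Step 2: insert 13 -> lo=[13] (size 1, max 13) hi=[46] (size 1, min 46) -> median=29.5
Step 3: insert 44 -> lo=[13, 44] (size 2, max 44) hi=[46] (size 1, min 46) -> median=44
Step 4: insert 41 -> lo=[13, 41] (size 2, max 41) hi=[44, 46] (size 2, min 44) -> median=42.5
Step 5: insert 9 -> lo=[9, 13, 41] (size 3, max 41) hi=[44, 46] (size 2, min 44) -> median=41
Step 6: insert 31 -> lo=[9, 13, 31] (size 3, max 31) hi=[41, 44, 46] (size 3, min 41) -> median=36
Step 7: insert 13 -> lo=[9, 13, 13, 31] (size 4, max 31) hi=[41, 44, 46] (size 3, min 41) -> median=31
Step 8: insert 42 -> lo=[9, 13, 13, 31] (size 4, max 31) hi=[41, 42, 44, 46] (size 4, min 41) -> median=36
Step 9: insert 43 -> lo=[9, 13, 13, 31, 41] (size 5, max 41) hi=[42, 43, 44, 46] (size 4, min 42) -> median=41
Step 10: insert 30 -> lo=[9, 13, 13, 30, 31] (size 5, max 31) hi=[41, 42, 43, 44, 46] (size 5, min 41) -> median=36
Step 11: insert 43 -> lo=[9, 13, 13, 30, 31, 41] (size 6, max 41) hi=[42, 43, 43, 44, 46] (size 5, min 42) -> median=41
Step 12: insert 17 -> lo=[9, 13, 13, 17, 30, 31] (size 6, max 31) hi=[41, 42, 43, 43, 44, 46] (size 6, min 41) -> median=36
Step 13: insert 14 -> lo=[9, 13, 13, 14, 17, 30, 31] (size 7, max 31) hi=[41, 42, 43, 43, 44, 46] (size 6, min 41) -> median=31
Step 14: insert 34 -> lo=[9, 13, 13, 14, 17, 30, 31] (size 7, max 31) hi=[34, 41, 42, 43, 43, 44, 46] (size 7, min 34) -> median=32.5
Step 15: insert 38 -> lo=[9, 13, 13, 14, 17, 30, 31, 34] (size 8, max 34) hi=[38, 41, 42, 43, 43, 44, 46] (size 7, min 38) -> median=34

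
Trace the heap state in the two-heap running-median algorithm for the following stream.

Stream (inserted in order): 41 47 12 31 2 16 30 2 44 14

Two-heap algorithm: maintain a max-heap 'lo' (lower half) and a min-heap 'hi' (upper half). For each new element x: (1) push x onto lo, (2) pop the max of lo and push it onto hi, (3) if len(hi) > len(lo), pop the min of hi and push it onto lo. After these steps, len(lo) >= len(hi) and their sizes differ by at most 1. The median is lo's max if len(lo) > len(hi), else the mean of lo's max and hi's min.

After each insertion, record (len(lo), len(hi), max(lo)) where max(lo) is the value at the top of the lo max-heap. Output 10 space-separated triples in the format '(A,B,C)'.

Step 1: insert 41 -> lo=[41] hi=[] -> (len(lo)=1, len(hi)=0, max(lo)=41)
Step 2: insert 47 -> lo=[41] hi=[47] -> (len(lo)=1, len(hi)=1, max(lo)=41)
Step 3: insert 12 -> lo=[12, 41] hi=[47] -> (len(lo)=2, len(hi)=1, max(lo)=41)
Step 4: insert 31 -> lo=[12, 31] hi=[41, 47] -> (len(lo)=2, len(hi)=2, max(lo)=31)
Step 5: insert 2 -> lo=[2, 12, 31] hi=[41, 47] -> (len(lo)=3, len(hi)=2, max(lo)=31)
Step 6: insert 16 -> lo=[2, 12, 16] hi=[31, 41, 47] -> (len(lo)=3, len(hi)=3, max(lo)=16)
Step 7: insert 30 -> lo=[2, 12, 16, 30] hi=[31, 41, 47] -> (len(lo)=4, len(hi)=3, max(lo)=30)
Step 8: insert 2 -> lo=[2, 2, 12, 16] hi=[30, 31, 41, 47] -> (len(lo)=4, len(hi)=4, max(lo)=16)
Step 9: insert 44 -> lo=[2, 2, 12, 16, 30] hi=[31, 41, 44, 47] -> (len(lo)=5, len(hi)=4, max(lo)=30)
Step 10: insert 14 -> lo=[2, 2, 12, 14, 16] hi=[30, 31, 41, 44, 47] -> (len(lo)=5, len(hi)=5, max(lo)=16)

Answer: (1,0,41) (1,1,41) (2,1,41) (2,2,31) (3,2,31) (3,3,16) (4,3,30) (4,4,16) (5,4,30) (5,5,16)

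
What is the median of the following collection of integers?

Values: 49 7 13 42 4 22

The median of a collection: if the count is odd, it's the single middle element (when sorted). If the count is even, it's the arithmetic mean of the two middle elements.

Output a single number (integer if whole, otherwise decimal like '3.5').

Answer: 17.5

Derivation:
Step 1: insert 49 -> lo=[49] (size 1, max 49) hi=[] (size 0) -> median=49
Step 2: insert 7 -> lo=[7] (size 1, max 7) hi=[49] (size 1, min 49) -> median=28
Step 3: insert 13 -> lo=[7, 13] (size 2, max 13) hi=[49] (size 1, min 49) -> median=13
Step 4: insert 42 -> lo=[7, 13] (size 2, max 13) hi=[42, 49] (size 2, min 42) -> median=27.5
Step 5: insert 4 -> lo=[4, 7, 13] (size 3, max 13) hi=[42, 49] (size 2, min 42) -> median=13
Step 6: insert 22 -> lo=[4, 7, 13] (size 3, max 13) hi=[22, 42, 49] (size 3, min 22) -> median=17.5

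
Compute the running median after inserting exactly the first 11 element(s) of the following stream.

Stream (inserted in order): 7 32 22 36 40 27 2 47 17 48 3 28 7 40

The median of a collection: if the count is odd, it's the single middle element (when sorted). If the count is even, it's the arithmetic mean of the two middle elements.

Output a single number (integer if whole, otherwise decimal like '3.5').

Answer: 27

Derivation:
Step 1: insert 7 -> lo=[7] (size 1, max 7) hi=[] (size 0) -> median=7
Step 2: insert 32 -> lo=[7] (size 1, max 7) hi=[32] (size 1, min 32) -> median=19.5
Step 3: insert 22 -> lo=[7, 22] (size 2, max 22) hi=[32] (size 1, min 32) -> median=22
Step 4: insert 36 -> lo=[7, 22] (size 2, max 22) hi=[32, 36] (size 2, min 32) -> median=27
Step 5: insert 40 -> lo=[7, 22, 32] (size 3, max 32) hi=[36, 40] (size 2, min 36) -> median=32
Step 6: insert 27 -> lo=[7, 22, 27] (size 3, max 27) hi=[32, 36, 40] (size 3, min 32) -> median=29.5
Step 7: insert 2 -> lo=[2, 7, 22, 27] (size 4, max 27) hi=[32, 36, 40] (size 3, min 32) -> median=27
Step 8: insert 47 -> lo=[2, 7, 22, 27] (size 4, max 27) hi=[32, 36, 40, 47] (size 4, min 32) -> median=29.5
Step 9: insert 17 -> lo=[2, 7, 17, 22, 27] (size 5, max 27) hi=[32, 36, 40, 47] (size 4, min 32) -> median=27
Step 10: insert 48 -> lo=[2, 7, 17, 22, 27] (size 5, max 27) hi=[32, 36, 40, 47, 48] (size 5, min 32) -> median=29.5
Step 11: insert 3 -> lo=[2, 3, 7, 17, 22, 27] (size 6, max 27) hi=[32, 36, 40, 47, 48] (size 5, min 32) -> median=27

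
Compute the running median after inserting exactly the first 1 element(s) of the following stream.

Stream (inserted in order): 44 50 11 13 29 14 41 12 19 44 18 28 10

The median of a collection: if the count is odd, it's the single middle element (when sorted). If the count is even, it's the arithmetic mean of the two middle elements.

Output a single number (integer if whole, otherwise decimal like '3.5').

Step 1: insert 44 -> lo=[44] (size 1, max 44) hi=[] (size 0) -> median=44

Answer: 44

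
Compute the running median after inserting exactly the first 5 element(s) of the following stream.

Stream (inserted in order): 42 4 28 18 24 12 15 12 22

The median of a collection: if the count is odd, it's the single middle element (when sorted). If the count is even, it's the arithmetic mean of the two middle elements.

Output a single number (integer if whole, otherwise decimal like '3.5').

Answer: 24

Derivation:
Step 1: insert 42 -> lo=[42] (size 1, max 42) hi=[] (size 0) -> median=42
Step 2: insert 4 -> lo=[4] (size 1, max 4) hi=[42] (size 1, min 42) -> median=23
Step 3: insert 28 -> lo=[4, 28] (size 2, max 28) hi=[42] (size 1, min 42) -> median=28
Step 4: insert 18 -> lo=[4, 18] (size 2, max 18) hi=[28, 42] (size 2, min 28) -> median=23
Step 5: insert 24 -> lo=[4, 18, 24] (size 3, max 24) hi=[28, 42] (size 2, min 28) -> median=24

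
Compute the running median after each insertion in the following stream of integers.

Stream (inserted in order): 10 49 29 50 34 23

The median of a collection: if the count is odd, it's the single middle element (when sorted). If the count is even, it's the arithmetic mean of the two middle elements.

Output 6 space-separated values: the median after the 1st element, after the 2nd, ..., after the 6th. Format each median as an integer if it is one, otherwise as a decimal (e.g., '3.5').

Step 1: insert 10 -> lo=[10] (size 1, max 10) hi=[] (size 0) -> median=10
Step 2: insert 49 -> lo=[10] (size 1, max 10) hi=[49] (size 1, min 49) -> median=29.5
Step 3: insert 29 -> lo=[10, 29] (size 2, max 29) hi=[49] (size 1, min 49) -> median=29
Step 4: insert 50 -> lo=[10, 29] (size 2, max 29) hi=[49, 50] (size 2, min 49) -> median=39
Step 5: insert 34 -> lo=[10, 29, 34] (size 3, max 34) hi=[49, 50] (size 2, min 49) -> median=34
Step 6: insert 23 -> lo=[10, 23, 29] (size 3, max 29) hi=[34, 49, 50] (size 3, min 34) -> median=31.5

Answer: 10 29.5 29 39 34 31.5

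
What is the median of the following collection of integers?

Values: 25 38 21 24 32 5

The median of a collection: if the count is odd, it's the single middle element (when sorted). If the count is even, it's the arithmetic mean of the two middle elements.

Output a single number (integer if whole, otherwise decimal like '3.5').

Step 1: insert 25 -> lo=[25] (size 1, max 25) hi=[] (size 0) -> median=25
Step 2: insert 38 -> lo=[25] (size 1, max 25) hi=[38] (size 1, min 38) -> median=31.5
Step 3: insert 21 -> lo=[21, 25] (size 2, max 25) hi=[38] (size 1, min 38) -> median=25
Step 4: insert 24 -> lo=[21, 24] (size 2, max 24) hi=[25, 38] (size 2, min 25) -> median=24.5
Step 5: insert 32 -> lo=[21, 24, 25] (size 3, max 25) hi=[32, 38] (size 2, min 32) -> median=25
Step 6: insert 5 -> lo=[5, 21, 24] (size 3, max 24) hi=[25, 32, 38] (size 3, min 25) -> median=24.5

Answer: 24.5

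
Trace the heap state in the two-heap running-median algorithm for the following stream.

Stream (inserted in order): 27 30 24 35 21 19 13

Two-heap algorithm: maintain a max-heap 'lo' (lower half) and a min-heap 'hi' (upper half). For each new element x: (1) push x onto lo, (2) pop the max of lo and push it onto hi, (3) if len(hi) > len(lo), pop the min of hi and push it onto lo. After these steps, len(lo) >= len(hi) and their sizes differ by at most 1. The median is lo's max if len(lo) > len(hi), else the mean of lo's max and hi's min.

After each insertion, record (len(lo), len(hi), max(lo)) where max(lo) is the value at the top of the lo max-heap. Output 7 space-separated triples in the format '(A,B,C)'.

Answer: (1,0,27) (1,1,27) (2,1,27) (2,2,27) (3,2,27) (3,3,24) (4,3,24)

Derivation:
Step 1: insert 27 -> lo=[27] hi=[] -> (len(lo)=1, len(hi)=0, max(lo)=27)
Step 2: insert 30 -> lo=[27] hi=[30] -> (len(lo)=1, len(hi)=1, max(lo)=27)
Step 3: insert 24 -> lo=[24, 27] hi=[30] -> (len(lo)=2, len(hi)=1, max(lo)=27)
Step 4: insert 35 -> lo=[24, 27] hi=[30, 35] -> (len(lo)=2, len(hi)=2, max(lo)=27)
Step 5: insert 21 -> lo=[21, 24, 27] hi=[30, 35] -> (len(lo)=3, len(hi)=2, max(lo)=27)
Step 6: insert 19 -> lo=[19, 21, 24] hi=[27, 30, 35] -> (len(lo)=3, len(hi)=3, max(lo)=24)
Step 7: insert 13 -> lo=[13, 19, 21, 24] hi=[27, 30, 35] -> (len(lo)=4, len(hi)=3, max(lo)=24)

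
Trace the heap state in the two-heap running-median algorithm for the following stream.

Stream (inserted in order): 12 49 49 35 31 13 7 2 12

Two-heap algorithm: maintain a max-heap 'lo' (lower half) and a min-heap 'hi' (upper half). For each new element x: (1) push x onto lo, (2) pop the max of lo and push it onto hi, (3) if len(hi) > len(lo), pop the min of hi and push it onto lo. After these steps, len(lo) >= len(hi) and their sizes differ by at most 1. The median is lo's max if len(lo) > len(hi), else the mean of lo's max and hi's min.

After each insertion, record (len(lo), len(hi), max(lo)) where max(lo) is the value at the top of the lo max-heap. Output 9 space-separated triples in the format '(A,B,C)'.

Answer: (1,0,12) (1,1,12) (2,1,49) (2,2,35) (3,2,35) (3,3,31) (4,3,31) (4,4,13) (5,4,13)

Derivation:
Step 1: insert 12 -> lo=[12] hi=[] -> (len(lo)=1, len(hi)=0, max(lo)=12)
Step 2: insert 49 -> lo=[12] hi=[49] -> (len(lo)=1, len(hi)=1, max(lo)=12)
Step 3: insert 49 -> lo=[12, 49] hi=[49] -> (len(lo)=2, len(hi)=1, max(lo)=49)
Step 4: insert 35 -> lo=[12, 35] hi=[49, 49] -> (len(lo)=2, len(hi)=2, max(lo)=35)
Step 5: insert 31 -> lo=[12, 31, 35] hi=[49, 49] -> (len(lo)=3, len(hi)=2, max(lo)=35)
Step 6: insert 13 -> lo=[12, 13, 31] hi=[35, 49, 49] -> (len(lo)=3, len(hi)=3, max(lo)=31)
Step 7: insert 7 -> lo=[7, 12, 13, 31] hi=[35, 49, 49] -> (len(lo)=4, len(hi)=3, max(lo)=31)
Step 8: insert 2 -> lo=[2, 7, 12, 13] hi=[31, 35, 49, 49] -> (len(lo)=4, len(hi)=4, max(lo)=13)
Step 9: insert 12 -> lo=[2, 7, 12, 12, 13] hi=[31, 35, 49, 49] -> (len(lo)=5, len(hi)=4, max(lo)=13)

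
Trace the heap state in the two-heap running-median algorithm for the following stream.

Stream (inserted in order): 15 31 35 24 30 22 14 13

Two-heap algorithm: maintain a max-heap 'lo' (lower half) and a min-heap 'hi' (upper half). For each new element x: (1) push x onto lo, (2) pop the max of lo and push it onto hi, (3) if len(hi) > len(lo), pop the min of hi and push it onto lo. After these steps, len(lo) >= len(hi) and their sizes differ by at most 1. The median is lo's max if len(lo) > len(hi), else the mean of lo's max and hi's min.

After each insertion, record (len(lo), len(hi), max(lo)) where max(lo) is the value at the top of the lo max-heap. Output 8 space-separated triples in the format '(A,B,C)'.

Answer: (1,0,15) (1,1,15) (2,1,31) (2,2,24) (3,2,30) (3,3,24) (4,3,24) (4,4,22)

Derivation:
Step 1: insert 15 -> lo=[15] hi=[] -> (len(lo)=1, len(hi)=0, max(lo)=15)
Step 2: insert 31 -> lo=[15] hi=[31] -> (len(lo)=1, len(hi)=1, max(lo)=15)
Step 3: insert 35 -> lo=[15, 31] hi=[35] -> (len(lo)=2, len(hi)=1, max(lo)=31)
Step 4: insert 24 -> lo=[15, 24] hi=[31, 35] -> (len(lo)=2, len(hi)=2, max(lo)=24)
Step 5: insert 30 -> lo=[15, 24, 30] hi=[31, 35] -> (len(lo)=3, len(hi)=2, max(lo)=30)
Step 6: insert 22 -> lo=[15, 22, 24] hi=[30, 31, 35] -> (len(lo)=3, len(hi)=3, max(lo)=24)
Step 7: insert 14 -> lo=[14, 15, 22, 24] hi=[30, 31, 35] -> (len(lo)=4, len(hi)=3, max(lo)=24)
Step 8: insert 13 -> lo=[13, 14, 15, 22] hi=[24, 30, 31, 35] -> (len(lo)=4, len(hi)=4, max(lo)=22)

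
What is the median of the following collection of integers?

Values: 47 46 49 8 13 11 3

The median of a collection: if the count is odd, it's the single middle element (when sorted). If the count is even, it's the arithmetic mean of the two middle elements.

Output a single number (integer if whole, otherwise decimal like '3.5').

Step 1: insert 47 -> lo=[47] (size 1, max 47) hi=[] (size 0) -> median=47
Step 2: insert 46 -> lo=[46] (size 1, max 46) hi=[47] (size 1, min 47) -> median=46.5
Step 3: insert 49 -> lo=[46, 47] (size 2, max 47) hi=[49] (size 1, min 49) -> median=47
Step 4: insert 8 -> lo=[8, 46] (size 2, max 46) hi=[47, 49] (size 2, min 47) -> median=46.5
Step 5: insert 13 -> lo=[8, 13, 46] (size 3, max 46) hi=[47, 49] (size 2, min 47) -> median=46
Step 6: insert 11 -> lo=[8, 11, 13] (size 3, max 13) hi=[46, 47, 49] (size 3, min 46) -> median=29.5
Step 7: insert 3 -> lo=[3, 8, 11, 13] (size 4, max 13) hi=[46, 47, 49] (size 3, min 46) -> median=13

Answer: 13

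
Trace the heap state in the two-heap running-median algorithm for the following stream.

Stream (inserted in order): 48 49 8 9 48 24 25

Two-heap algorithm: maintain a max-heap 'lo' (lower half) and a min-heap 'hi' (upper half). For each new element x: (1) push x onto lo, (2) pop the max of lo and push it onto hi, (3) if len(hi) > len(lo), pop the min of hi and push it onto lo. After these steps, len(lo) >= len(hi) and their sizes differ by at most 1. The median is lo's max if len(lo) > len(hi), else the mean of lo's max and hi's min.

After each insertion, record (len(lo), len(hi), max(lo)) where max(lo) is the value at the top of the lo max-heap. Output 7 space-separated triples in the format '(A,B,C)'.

Answer: (1,0,48) (1,1,48) (2,1,48) (2,2,9) (3,2,48) (3,3,24) (4,3,25)

Derivation:
Step 1: insert 48 -> lo=[48] hi=[] -> (len(lo)=1, len(hi)=0, max(lo)=48)
Step 2: insert 49 -> lo=[48] hi=[49] -> (len(lo)=1, len(hi)=1, max(lo)=48)
Step 3: insert 8 -> lo=[8, 48] hi=[49] -> (len(lo)=2, len(hi)=1, max(lo)=48)
Step 4: insert 9 -> lo=[8, 9] hi=[48, 49] -> (len(lo)=2, len(hi)=2, max(lo)=9)
Step 5: insert 48 -> lo=[8, 9, 48] hi=[48, 49] -> (len(lo)=3, len(hi)=2, max(lo)=48)
Step 6: insert 24 -> lo=[8, 9, 24] hi=[48, 48, 49] -> (len(lo)=3, len(hi)=3, max(lo)=24)
Step 7: insert 25 -> lo=[8, 9, 24, 25] hi=[48, 48, 49] -> (len(lo)=4, len(hi)=3, max(lo)=25)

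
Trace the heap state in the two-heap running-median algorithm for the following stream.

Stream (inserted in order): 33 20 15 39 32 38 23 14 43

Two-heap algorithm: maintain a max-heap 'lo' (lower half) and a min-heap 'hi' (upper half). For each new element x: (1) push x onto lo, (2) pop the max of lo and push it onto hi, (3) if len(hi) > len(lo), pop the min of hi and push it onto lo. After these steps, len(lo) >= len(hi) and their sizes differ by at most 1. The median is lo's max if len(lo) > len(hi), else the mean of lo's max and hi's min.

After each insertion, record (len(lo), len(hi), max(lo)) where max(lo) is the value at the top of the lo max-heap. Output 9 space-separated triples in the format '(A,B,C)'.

Step 1: insert 33 -> lo=[33] hi=[] -> (len(lo)=1, len(hi)=0, max(lo)=33)
Step 2: insert 20 -> lo=[20] hi=[33] -> (len(lo)=1, len(hi)=1, max(lo)=20)
Step 3: insert 15 -> lo=[15, 20] hi=[33] -> (len(lo)=2, len(hi)=1, max(lo)=20)
Step 4: insert 39 -> lo=[15, 20] hi=[33, 39] -> (len(lo)=2, len(hi)=2, max(lo)=20)
Step 5: insert 32 -> lo=[15, 20, 32] hi=[33, 39] -> (len(lo)=3, len(hi)=2, max(lo)=32)
Step 6: insert 38 -> lo=[15, 20, 32] hi=[33, 38, 39] -> (len(lo)=3, len(hi)=3, max(lo)=32)
Step 7: insert 23 -> lo=[15, 20, 23, 32] hi=[33, 38, 39] -> (len(lo)=4, len(hi)=3, max(lo)=32)
Step 8: insert 14 -> lo=[14, 15, 20, 23] hi=[32, 33, 38, 39] -> (len(lo)=4, len(hi)=4, max(lo)=23)
Step 9: insert 43 -> lo=[14, 15, 20, 23, 32] hi=[33, 38, 39, 43] -> (len(lo)=5, len(hi)=4, max(lo)=32)

Answer: (1,0,33) (1,1,20) (2,1,20) (2,2,20) (3,2,32) (3,3,32) (4,3,32) (4,4,23) (5,4,32)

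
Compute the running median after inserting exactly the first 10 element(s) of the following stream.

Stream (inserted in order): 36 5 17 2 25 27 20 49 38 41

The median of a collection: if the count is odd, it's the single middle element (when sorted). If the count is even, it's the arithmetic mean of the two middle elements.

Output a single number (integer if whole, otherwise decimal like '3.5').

Step 1: insert 36 -> lo=[36] (size 1, max 36) hi=[] (size 0) -> median=36
Step 2: insert 5 -> lo=[5] (size 1, max 5) hi=[36] (size 1, min 36) -> median=20.5
Step 3: insert 17 -> lo=[5, 17] (size 2, max 17) hi=[36] (size 1, min 36) -> median=17
Step 4: insert 2 -> lo=[2, 5] (size 2, max 5) hi=[17, 36] (size 2, min 17) -> median=11
Step 5: insert 25 -> lo=[2, 5, 17] (size 3, max 17) hi=[25, 36] (size 2, min 25) -> median=17
Step 6: insert 27 -> lo=[2, 5, 17] (size 3, max 17) hi=[25, 27, 36] (size 3, min 25) -> median=21
Step 7: insert 20 -> lo=[2, 5, 17, 20] (size 4, max 20) hi=[25, 27, 36] (size 3, min 25) -> median=20
Step 8: insert 49 -> lo=[2, 5, 17, 20] (size 4, max 20) hi=[25, 27, 36, 49] (size 4, min 25) -> median=22.5
Step 9: insert 38 -> lo=[2, 5, 17, 20, 25] (size 5, max 25) hi=[27, 36, 38, 49] (size 4, min 27) -> median=25
Step 10: insert 41 -> lo=[2, 5, 17, 20, 25] (size 5, max 25) hi=[27, 36, 38, 41, 49] (size 5, min 27) -> median=26

Answer: 26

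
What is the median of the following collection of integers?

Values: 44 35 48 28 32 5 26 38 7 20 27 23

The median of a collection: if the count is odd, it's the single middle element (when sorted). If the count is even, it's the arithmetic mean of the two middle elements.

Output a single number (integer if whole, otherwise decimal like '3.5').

Step 1: insert 44 -> lo=[44] (size 1, max 44) hi=[] (size 0) -> median=44
Step 2: insert 35 -> lo=[35] (size 1, max 35) hi=[44] (size 1, min 44) -> median=39.5
Step 3: insert 48 -> lo=[35, 44] (size 2, max 44) hi=[48] (size 1, min 48) -> median=44
Step 4: insert 28 -> lo=[28, 35] (size 2, max 35) hi=[44, 48] (size 2, min 44) -> median=39.5
Step 5: insert 32 -> lo=[28, 32, 35] (size 3, max 35) hi=[44, 48] (size 2, min 44) -> median=35
Step 6: insert 5 -> lo=[5, 28, 32] (size 3, max 32) hi=[35, 44, 48] (size 3, min 35) -> median=33.5
Step 7: insert 26 -> lo=[5, 26, 28, 32] (size 4, max 32) hi=[35, 44, 48] (size 3, min 35) -> median=32
Step 8: insert 38 -> lo=[5, 26, 28, 32] (size 4, max 32) hi=[35, 38, 44, 48] (size 4, min 35) -> median=33.5
Step 9: insert 7 -> lo=[5, 7, 26, 28, 32] (size 5, max 32) hi=[35, 38, 44, 48] (size 4, min 35) -> median=32
Step 10: insert 20 -> lo=[5, 7, 20, 26, 28] (size 5, max 28) hi=[32, 35, 38, 44, 48] (size 5, min 32) -> median=30
Step 11: insert 27 -> lo=[5, 7, 20, 26, 27, 28] (size 6, max 28) hi=[32, 35, 38, 44, 48] (size 5, min 32) -> median=28
Step 12: insert 23 -> lo=[5, 7, 20, 23, 26, 27] (size 6, max 27) hi=[28, 32, 35, 38, 44, 48] (size 6, min 28) -> median=27.5

Answer: 27.5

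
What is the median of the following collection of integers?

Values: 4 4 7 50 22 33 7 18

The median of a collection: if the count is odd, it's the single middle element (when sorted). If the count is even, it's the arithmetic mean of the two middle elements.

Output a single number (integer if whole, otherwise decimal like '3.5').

Answer: 12.5

Derivation:
Step 1: insert 4 -> lo=[4] (size 1, max 4) hi=[] (size 0) -> median=4
Step 2: insert 4 -> lo=[4] (size 1, max 4) hi=[4] (size 1, min 4) -> median=4
Step 3: insert 7 -> lo=[4, 4] (size 2, max 4) hi=[7] (size 1, min 7) -> median=4
Step 4: insert 50 -> lo=[4, 4] (size 2, max 4) hi=[7, 50] (size 2, min 7) -> median=5.5
Step 5: insert 22 -> lo=[4, 4, 7] (size 3, max 7) hi=[22, 50] (size 2, min 22) -> median=7
Step 6: insert 33 -> lo=[4, 4, 7] (size 3, max 7) hi=[22, 33, 50] (size 3, min 22) -> median=14.5
Step 7: insert 7 -> lo=[4, 4, 7, 7] (size 4, max 7) hi=[22, 33, 50] (size 3, min 22) -> median=7
Step 8: insert 18 -> lo=[4, 4, 7, 7] (size 4, max 7) hi=[18, 22, 33, 50] (size 4, min 18) -> median=12.5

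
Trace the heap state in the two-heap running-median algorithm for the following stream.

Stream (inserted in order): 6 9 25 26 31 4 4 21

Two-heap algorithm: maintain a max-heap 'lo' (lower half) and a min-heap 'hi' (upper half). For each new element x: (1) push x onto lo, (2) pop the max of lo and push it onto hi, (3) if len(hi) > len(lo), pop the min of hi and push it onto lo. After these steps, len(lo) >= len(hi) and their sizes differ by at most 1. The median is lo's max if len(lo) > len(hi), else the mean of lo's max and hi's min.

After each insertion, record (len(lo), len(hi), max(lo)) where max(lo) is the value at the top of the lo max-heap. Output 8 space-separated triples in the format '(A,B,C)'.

Answer: (1,0,6) (1,1,6) (2,1,9) (2,2,9) (3,2,25) (3,3,9) (4,3,9) (4,4,9)

Derivation:
Step 1: insert 6 -> lo=[6] hi=[] -> (len(lo)=1, len(hi)=0, max(lo)=6)
Step 2: insert 9 -> lo=[6] hi=[9] -> (len(lo)=1, len(hi)=1, max(lo)=6)
Step 3: insert 25 -> lo=[6, 9] hi=[25] -> (len(lo)=2, len(hi)=1, max(lo)=9)
Step 4: insert 26 -> lo=[6, 9] hi=[25, 26] -> (len(lo)=2, len(hi)=2, max(lo)=9)
Step 5: insert 31 -> lo=[6, 9, 25] hi=[26, 31] -> (len(lo)=3, len(hi)=2, max(lo)=25)
Step 6: insert 4 -> lo=[4, 6, 9] hi=[25, 26, 31] -> (len(lo)=3, len(hi)=3, max(lo)=9)
Step 7: insert 4 -> lo=[4, 4, 6, 9] hi=[25, 26, 31] -> (len(lo)=4, len(hi)=3, max(lo)=9)
Step 8: insert 21 -> lo=[4, 4, 6, 9] hi=[21, 25, 26, 31] -> (len(lo)=4, len(hi)=4, max(lo)=9)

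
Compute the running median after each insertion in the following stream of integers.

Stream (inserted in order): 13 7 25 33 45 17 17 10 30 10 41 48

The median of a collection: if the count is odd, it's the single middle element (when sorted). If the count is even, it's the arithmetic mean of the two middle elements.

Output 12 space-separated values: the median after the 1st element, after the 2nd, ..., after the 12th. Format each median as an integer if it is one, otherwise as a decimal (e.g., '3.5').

Answer: 13 10 13 19 25 21 17 17 17 17 17 21

Derivation:
Step 1: insert 13 -> lo=[13] (size 1, max 13) hi=[] (size 0) -> median=13
Step 2: insert 7 -> lo=[7] (size 1, max 7) hi=[13] (size 1, min 13) -> median=10
Step 3: insert 25 -> lo=[7, 13] (size 2, max 13) hi=[25] (size 1, min 25) -> median=13
Step 4: insert 33 -> lo=[7, 13] (size 2, max 13) hi=[25, 33] (size 2, min 25) -> median=19
Step 5: insert 45 -> lo=[7, 13, 25] (size 3, max 25) hi=[33, 45] (size 2, min 33) -> median=25
Step 6: insert 17 -> lo=[7, 13, 17] (size 3, max 17) hi=[25, 33, 45] (size 3, min 25) -> median=21
Step 7: insert 17 -> lo=[7, 13, 17, 17] (size 4, max 17) hi=[25, 33, 45] (size 3, min 25) -> median=17
Step 8: insert 10 -> lo=[7, 10, 13, 17] (size 4, max 17) hi=[17, 25, 33, 45] (size 4, min 17) -> median=17
Step 9: insert 30 -> lo=[7, 10, 13, 17, 17] (size 5, max 17) hi=[25, 30, 33, 45] (size 4, min 25) -> median=17
Step 10: insert 10 -> lo=[7, 10, 10, 13, 17] (size 5, max 17) hi=[17, 25, 30, 33, 45] (size 5, min 17) -> median=17
Step 11: insert 41 -> lo=[7, 10, 10, 13, 17, 17] (size 6, max 17) hi=[25, 30, 33, 41, 45] (size 5, min 25) -> median=17
Step 12: insert 48 -> lo=[7, 10, 10, 13, 17, 17] (size 6, max 17) hi=[25, 30, 33, 41, 45, 48] (size 6, min 25) -> median=21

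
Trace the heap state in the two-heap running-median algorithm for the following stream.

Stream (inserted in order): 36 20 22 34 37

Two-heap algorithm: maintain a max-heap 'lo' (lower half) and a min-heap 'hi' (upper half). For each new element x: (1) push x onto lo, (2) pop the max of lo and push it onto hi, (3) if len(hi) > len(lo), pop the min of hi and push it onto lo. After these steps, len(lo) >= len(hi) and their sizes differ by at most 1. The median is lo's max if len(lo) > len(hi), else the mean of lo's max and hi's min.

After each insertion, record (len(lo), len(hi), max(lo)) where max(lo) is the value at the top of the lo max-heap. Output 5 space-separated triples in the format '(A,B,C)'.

Step 1: insert 36 -> lo=[36] hi=[] -> (len(lo)=1, len(hi)=0, max(lo)=36)
Step 2: insert 20 -> lo=[20] hi=[36] -> (len(lo)=1, len(hi)=1, max(lo)=20)
Step 3: insert 22 -> lo=[20, 22] hi=[36] -> (len(lo)=2, len(hi)=1, max(lo)=22)
Step 4: insert 34 -> lo=[20, 22] hi=[34, 36] -> (len(lo)=2, len(hi)=2, max(lo)=22)
Step 5: insert 37 -> lo=[20, 22, 34] hi=[36, 37] -> (len(lo)=3, len(hi)=2, max(lo)=34)

Answer: (1,0,36) (1,1,20) (2,1,22) (2,2,22) (3,2,34)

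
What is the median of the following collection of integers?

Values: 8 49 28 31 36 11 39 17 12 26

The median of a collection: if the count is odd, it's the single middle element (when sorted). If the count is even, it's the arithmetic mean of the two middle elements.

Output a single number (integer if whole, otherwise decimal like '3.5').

Step 1: insert 8 -> lo=[8] (size 1, max 8) hi=[] (size 0) -> median=8
Step 2: insert 49 -> lo=[8] (size 1, max 8) hi=[49] (size 1, min 49) -> median=28.5
Step 3: insert 28 -> lo=[8, 28] (size 2, max 28) hi=[49] (size 1, min 49) -> median=28
Step 4: insert 31 -> lo=[8, 28] (size 2, max 28) hi=[31, 49] (size 2, min 31) -> median=29.5
Step 5: insert 36 -> lo=[8, 28, 31] (size 3, max 31) hi=[36, 49] (size 2, min 36) -> median=31
Step 6: insert 11 -> lo=[8, 11, 28] (size 3, max 28) hi=[31, 36, 49] (size 3, min 31) -> median=29.5
Step 7: insert 39 -> lo=[8, 11, 28, 31] (size 4, max 31) hi=[36, 39, 49] (size 3, min 36) -> median=31
Step 8: insert 17 -> lo=[8, 11, 17, 28] (size 4, max 28) hi=[31, 36, 39, 49] (size 4, min 31) -> median=29.5
Step 9: insert 12 -> lo=[8, 11, 12, 17, 28] (size 5, max 28) hi=[31, 36, 39, 49] (size 4, min 31) -> median=28
Step 10: insert 26 -> lo=[8, 11, 12, 17, 26] (size 5, max 26) hi=[28, 31, 36, 39, 49] (size 5, min 28) -> median=27

Answer: 27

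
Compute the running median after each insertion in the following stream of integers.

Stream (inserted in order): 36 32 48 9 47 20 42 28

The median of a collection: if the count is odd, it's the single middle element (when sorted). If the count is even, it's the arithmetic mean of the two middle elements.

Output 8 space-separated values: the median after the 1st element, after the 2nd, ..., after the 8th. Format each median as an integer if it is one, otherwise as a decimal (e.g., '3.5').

Step 1: insert 36 -> lo=[36] (size 1, max 36) hi=[] (size 0) -> median=36
Step 2: insert 32 -> lo=[32] (size 1, max 32) hi=[36] (size 1, min 36) -> median=34
Step 3: insert 48 -> lo=[32, 36] (size 2, max 36) hi=[48] (size 1, min 48) -> median=36
Step 4: insert 9 -> lo=[9, 32] (size 2, max 32) hi=[36, 48] (size 2, min 36) -> median=34
Step 5: insert 47 -> lo=[9, 32, 36] (size 3, max 36) hi=[47, 48] (size 2, min 47) -> median=36
Step 6: insert 20 -> lo=[9, 20, 32] (size 3, max 32) hi=[36, 47, 48] (size 3, min 36) -> median=34
Step 7: insert 42 -> lo=[9, 20, 32, 36] (size 4, max 36) hi=[42, 47, 48] (size 3, min 42) -> median=36
Step 8: insert 28 -> lo=[9, 20, 28, 32] (size 4, max 32) hi=[36, 42, 47, 48] (size 4, min 36) -> median=34

Answer: 36 34 36 34 36 34 36 34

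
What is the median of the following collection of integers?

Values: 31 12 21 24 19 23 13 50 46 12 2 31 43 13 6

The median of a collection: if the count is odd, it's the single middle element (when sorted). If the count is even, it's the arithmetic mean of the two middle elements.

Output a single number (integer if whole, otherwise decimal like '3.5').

Answer: 21

Derivation:
Step 1: insert 31 -> lo=[31] (size 1, max 31) hi=[] (size 0) -> median=31
Step 2: insert 12 -> lo=[12] (size 1, max 12) hi=[31] (size 1, min 31) -> median=21.5
Step 3: insert 21 -> lo=[12, 21] (size 2, max 21) hi=[31] (size 1, min 31) -> median=21
Step 4: insert 24 -> lo=[12, 21] (size 2, max 21) hi=[24, 31] (size 2, min 24) -> median=22.5
Step 5: insert 19 -> lo=[12, 19, 21] (size 3, max 21) hi=[24, 31] (size 2, min 24) -> median=21
Step 6: insert 23 -> lo=[12, 19, 21] (size 3, max 21) hi=[23, 24, 31] (size 3, min 23) -> median=22
Step 7: insert 13 -> lo=[12, 13, 19, 21] (size 4, max 21) hi=[23, 24, 31] (size 3, min 23) -> median=21
Step 8: insert 50 -> lo=[12, 13, 19, 21] (size 4, max 21) hi=[23, 24, 31, 50] (size 4, min 23) -> median=22
Step 9: insert 46 -> lo=[12, 13, 19, 21, 23] (size 5, max 23) hi=[24, 31, 46, 50] (size 4, min 24) -> median=23
Step 10: insert 12 -> lo=[12, 12, 13, 19, 21] (size 5, max 21) hi=[23, 24, 31, 46, 50] (size 5, min 23) -> median=22
Step 11: insert 2 -> lo=[2, 12, 12, 13, 19, 21] (size 6, max 21) hi=[23, 24, 31, 46, 50] (size 5, min 23) -> median=21
Step 12: insert 31 -> lo=[2, 12, 12, 13, 19, 21] (size 6, max 21) hi=[23, 24, 31, 31, 46, 50] (size 6, min 23) -> median=22
Step 13: insert 43 -> lo=[2, 12, 12, 13, 19, 21, 23] (size 7, max 23) hi=[24, 31, 31, 43, 46, 50] (size 6, min 24) -> median=23
Step 14: insert 13 -> lo=[2, 12, 12, 13, 13, 19, 21] (size 7, max 21) hi=[23, 24, 31, 31, 43, 46, 50] (size 7, min 23) -> median=22
Step 15: insert 6 -> lo=[2, 6, 12, 12, 13, 13, 19, 21] (size 8, max 21) hi=[23, 24, 31, 31, 43, 46, 50] (size 7, min 23) -> median=21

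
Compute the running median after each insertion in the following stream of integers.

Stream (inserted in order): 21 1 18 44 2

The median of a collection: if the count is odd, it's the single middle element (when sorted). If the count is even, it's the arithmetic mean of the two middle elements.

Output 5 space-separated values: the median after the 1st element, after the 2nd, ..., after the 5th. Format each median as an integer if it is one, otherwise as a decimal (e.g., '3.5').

Answer: 21 11 18 19.5 18

Derivation:
Step 1: insert 21 -> lo=[21] (size 1, max 21) hi=[] (size 0) -> median=21
Step 2: insert 1 -> lo=[1] (size 1, max 1) hi=[21] (size 1, min 21) -> median=11
Step 3: insert 18 -> lo=[1, 18] (size 2, max 18) hi=[21] (size 1, min 21) -> median=18
Step 4: insert 44 -> lo=[1, 18] (size 2, max 18) hi=[21, 44] (size 2, min 21) -> median=19.5
Step 5: insert 2 -> lo=[1, 2, 18] (size 3, max 18) hi=[21, 44] (size 2, min 21) -> median=18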